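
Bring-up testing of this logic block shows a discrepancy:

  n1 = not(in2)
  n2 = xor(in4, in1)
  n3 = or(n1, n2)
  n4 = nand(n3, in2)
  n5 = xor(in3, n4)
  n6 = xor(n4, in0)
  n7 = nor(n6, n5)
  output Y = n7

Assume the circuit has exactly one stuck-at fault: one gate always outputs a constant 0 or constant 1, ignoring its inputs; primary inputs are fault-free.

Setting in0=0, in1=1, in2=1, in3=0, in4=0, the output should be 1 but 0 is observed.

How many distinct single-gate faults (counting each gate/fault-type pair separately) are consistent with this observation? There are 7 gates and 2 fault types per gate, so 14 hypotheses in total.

Fault-free: n1=0, n2=1, n3=1, n4=0, n5=0, n6=0, n7=1 → 1. Observed 0.
  n1 stuck-at-0: output 1 ✗
  n1 stuck-at-1: output 1 ✗
  n2 stuck-at-0: output 0 ✓
  n2 stuck-at-1: output 1 ✗
  n3 stuck-at-0: output 0 ✓
  n3 stuck-at-1: output 1 ✗
  n4 stuck-at-0: output 1 ✗
  n4 stuck-at-1: output 0 ✓
  n5 stuck-at-0: output 1 ✗
  n5 stuck-at-1: output 0 ✓
  n6 stuck-at-0: output 1 ✗
  n6 stuck-at-1: output 0 ✓
  n7 stuck-at-0: output 0 ✓
  n7 stuck-at-1: output 1 ✗
Consistent faults: {n2 stuck-at-0, n3 stuck-at-0, n4 stuck-at-1, n5 stuck-at-1, n6 stuck-at-1, n7 stuck-at-0} — 6 in all.

6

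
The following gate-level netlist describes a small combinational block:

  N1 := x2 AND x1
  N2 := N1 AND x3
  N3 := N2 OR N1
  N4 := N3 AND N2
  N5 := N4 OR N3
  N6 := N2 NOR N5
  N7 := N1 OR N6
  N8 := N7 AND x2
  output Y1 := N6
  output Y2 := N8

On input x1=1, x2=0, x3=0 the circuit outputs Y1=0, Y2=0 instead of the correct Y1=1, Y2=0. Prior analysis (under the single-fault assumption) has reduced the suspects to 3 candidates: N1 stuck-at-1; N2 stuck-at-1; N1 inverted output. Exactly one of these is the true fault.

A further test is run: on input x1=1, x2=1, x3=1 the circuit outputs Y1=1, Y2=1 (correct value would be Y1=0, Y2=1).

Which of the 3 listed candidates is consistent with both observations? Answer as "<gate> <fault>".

Evaluate each candidate on input x1=1, x2=1, x3=1:
  N1 stuck-at-1: N1=1 [stuck-at-1], N2=1, N3=1, N4=1, N5=1, N6=0, N7=1, N8=1 → Y1=0, Y2=1 — eliminated
  N2 stuck-at-1: N1=1, N2=1 [stuck-at-1], N3=1, N4=1, N5=1, N6=0, N7=1, N8=1 → Y1=0, Y2=1 — eliminated
  N1 inverted output: N1=0 [inverted output], N2=0, N3=0, N4=0, N5=0, N6=1, N7=1, N8=1 → Y1=1, Y2=1 — matches
Only N1 inverted output reproduces the observed Y1=1, Y2=1.

N1 inverted output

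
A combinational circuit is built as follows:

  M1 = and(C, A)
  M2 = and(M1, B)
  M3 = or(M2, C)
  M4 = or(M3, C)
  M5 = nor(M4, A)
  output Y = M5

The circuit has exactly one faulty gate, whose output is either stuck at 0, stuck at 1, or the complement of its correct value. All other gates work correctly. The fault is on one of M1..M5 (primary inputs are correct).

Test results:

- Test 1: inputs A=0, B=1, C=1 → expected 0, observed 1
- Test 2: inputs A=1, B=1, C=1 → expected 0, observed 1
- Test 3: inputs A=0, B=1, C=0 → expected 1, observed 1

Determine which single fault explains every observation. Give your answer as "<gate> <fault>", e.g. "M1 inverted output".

Fault-free values for test 1 (A=0, B=1, C=1): M1=0, M2=0, M3=1, M4=1, M5=0, giving Y=0. Observed 1.
Test 1: faults giving observed 1 are {M4 stuck-at-0, M4 inverted output, M5 stuck-at-1, M5 inverted output}.
Test 2 (A=1, B=1, C=1): fault-free M1=1, M2=1, M3=1, M4=1, M5=0 → 0; observed 1. Eliminates M4 stuck-at-0, M4 inverted output.
Test 3 (A=0, B=1, C=0): fault-free M1=0, M2=0, M3=0, M4=0, M5=1 → 1; observed 1. Eliminates M5 inverted output.
Only M5 stuck-at-1 is consistent with every test.

M5 stuck-at-1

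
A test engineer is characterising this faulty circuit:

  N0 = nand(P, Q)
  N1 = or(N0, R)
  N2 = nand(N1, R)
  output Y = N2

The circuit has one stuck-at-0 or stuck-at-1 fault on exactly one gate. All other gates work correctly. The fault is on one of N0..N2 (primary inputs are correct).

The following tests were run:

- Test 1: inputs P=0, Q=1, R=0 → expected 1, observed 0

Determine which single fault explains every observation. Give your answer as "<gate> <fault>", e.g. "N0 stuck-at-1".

Fault-free values for test 1 (P=0, Q=1, R=0): N0=1, N1=1, N2=1, giving Y=1. Observed 0.
Test 1: faults giving observed 0 are {N2 stuck-at-0}.
Only N2 stuck-at-0 is consistent with every test.

N2 stuck-at-0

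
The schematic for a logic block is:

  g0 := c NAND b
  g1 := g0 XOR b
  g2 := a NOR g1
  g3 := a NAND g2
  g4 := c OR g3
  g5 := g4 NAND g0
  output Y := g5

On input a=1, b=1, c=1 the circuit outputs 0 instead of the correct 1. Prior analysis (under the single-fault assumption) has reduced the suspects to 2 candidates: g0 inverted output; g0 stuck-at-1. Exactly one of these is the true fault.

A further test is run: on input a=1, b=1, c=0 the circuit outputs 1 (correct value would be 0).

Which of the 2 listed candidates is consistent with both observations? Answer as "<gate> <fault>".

g0 inverted output

Evaluate each candidate on input a=1, b=1, c=0:
  g0 inverted output: g0=0 [inverted output], g1=1, g2=0, g3=1, g4=1, g5=1 → 1 — matches
  g0 stuck-at-1: g0=1 [stuck-at-1], g1=0, g2=0, g3=1, g4=1, g5=0 → 0 — eliminated
Only g0 inverted output reproduces the observed 1.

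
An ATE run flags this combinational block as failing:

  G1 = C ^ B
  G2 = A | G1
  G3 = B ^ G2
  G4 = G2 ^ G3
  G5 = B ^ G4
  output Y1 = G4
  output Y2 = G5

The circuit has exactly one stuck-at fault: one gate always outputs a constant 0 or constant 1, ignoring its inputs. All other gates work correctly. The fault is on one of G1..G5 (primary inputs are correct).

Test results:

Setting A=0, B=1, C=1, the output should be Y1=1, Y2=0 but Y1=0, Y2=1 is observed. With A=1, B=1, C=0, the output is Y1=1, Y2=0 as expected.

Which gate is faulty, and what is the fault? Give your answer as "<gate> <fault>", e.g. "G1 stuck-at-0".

G3 stuck-at-0

Fault-free values for test 1 (A=0, B=1, C=1): G1=0, G2=0, G3=1, G4=1, G5=0, giving Y1=1, Y2=0. Observed Y1=0, Y2=1.
Test 1: faults giving observed Y1=0, Y2=1 are {G3 stuck-at-0, G4 stuck-at-0}.
Test 2 (A=1, B=1, C=0): fault-free G1=1, G2=1, G3=0, G4=1, G5=0 → Y1=1, Y2=0; observed Y1=1, Y2=0. Eliminates G4 stuck-at-0.
Only G3 stuck-at-0 is consistent with every test.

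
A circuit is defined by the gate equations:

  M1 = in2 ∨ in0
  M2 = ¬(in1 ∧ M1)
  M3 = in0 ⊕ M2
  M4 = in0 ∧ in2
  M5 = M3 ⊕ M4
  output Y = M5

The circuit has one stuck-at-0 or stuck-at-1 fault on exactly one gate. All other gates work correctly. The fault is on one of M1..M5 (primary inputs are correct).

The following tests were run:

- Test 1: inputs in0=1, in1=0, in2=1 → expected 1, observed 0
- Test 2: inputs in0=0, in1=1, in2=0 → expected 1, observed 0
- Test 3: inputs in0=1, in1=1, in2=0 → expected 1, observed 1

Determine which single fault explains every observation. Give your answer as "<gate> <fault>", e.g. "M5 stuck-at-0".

M2 stuck-at-0

Fault-free values for test 1 (in0=1, in1=0, in2=1): M1=1, M2=1, M3=0, M4=1, M5=1, giving Y=1. Observed 0.
Test 1: faults giving observed 0 are {M2 stuck-at-0, M3 stuck-at-1, M4 stuck-at-0, M5 stuck-at-0}.
Test 2 (in0=0, in1=1, in2=0): fault-free M1=0, M2=1, M3=1, M4=0, M5=1 → 1; observed 0. Eliminates M3 stuck-at-1, M4 stuck-at-0.
Test 3 (in0=1, in1=1, in2=0): fault-free M1=1, M2=0, M3=1, M4=0, M5=1 → 1; observed 1. Eliminates M5 stuck-at-0.
Only M2 stuck-at-0 is consistent with every test.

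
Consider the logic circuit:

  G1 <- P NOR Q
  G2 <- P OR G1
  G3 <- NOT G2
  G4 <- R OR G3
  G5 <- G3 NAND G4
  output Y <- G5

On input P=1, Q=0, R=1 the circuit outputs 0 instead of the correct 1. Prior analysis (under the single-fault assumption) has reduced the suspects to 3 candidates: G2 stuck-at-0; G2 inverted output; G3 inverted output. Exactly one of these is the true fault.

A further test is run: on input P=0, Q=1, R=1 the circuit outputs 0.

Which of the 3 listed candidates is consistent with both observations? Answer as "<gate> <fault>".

Evaluate each candidate on input P=0, Q=1, R=1:
  G2 stuck-at-0: G1=0, G2=0 [stuck-at-0], G3=1, G4=1, G5=0 → 0 — matches
  G2 inverted output: G1=0, G2=1 [inverted output], G3=0, G4=1, G5=1 → 1 — eliminated
  G3 inverted output: G1=0, G2=0, G3=0 [inverted output], G4=1, G5=1 → 1 — eliminated
Only G2 stuck-at-0 reproduces the observed 0.

G2 stuck-at-0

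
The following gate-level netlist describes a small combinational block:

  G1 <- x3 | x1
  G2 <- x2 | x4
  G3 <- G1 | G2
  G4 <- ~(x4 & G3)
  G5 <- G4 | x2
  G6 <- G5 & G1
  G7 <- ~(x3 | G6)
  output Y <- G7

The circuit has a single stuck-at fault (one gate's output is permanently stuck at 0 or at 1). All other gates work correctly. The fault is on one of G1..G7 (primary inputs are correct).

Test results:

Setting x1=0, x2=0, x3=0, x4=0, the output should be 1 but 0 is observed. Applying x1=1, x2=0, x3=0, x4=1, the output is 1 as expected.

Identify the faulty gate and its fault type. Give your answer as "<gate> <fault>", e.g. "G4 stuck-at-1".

G1 stuck-at-1

Fault-free values for test 1 (x1=0, x2=0, x3=0, x4=0): G1=0, G2=0, G3=0, G4=1, G5=1, G6=0, G7=1, giving Y=1. Observed 0.
Test 1: faults giving observed 0 are {G1 stuck-at-1, G6 stuck-at-1, G7 stuck-at-0}.
Test 2 (x1=1, x2=0, x3=0, x4=1): fault-free G1=1, G2=1, G3=1, G4=0, G5=0, G6=0, G7=1 → 1; observed 1. Eliminates G6 stuck-at-1, G7 stuck-at-0.
Only G1 stuck-at-1 is consistent with every test.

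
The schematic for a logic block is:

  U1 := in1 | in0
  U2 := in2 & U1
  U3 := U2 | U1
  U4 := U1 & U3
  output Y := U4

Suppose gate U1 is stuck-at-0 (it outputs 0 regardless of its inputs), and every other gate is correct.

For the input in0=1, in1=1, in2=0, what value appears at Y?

0

Propagate with U1 forced: U1=0 [stuck-at-0], U2=0, U3=0, U4=0.
So Y = 0. (Without the fault it would be 1.)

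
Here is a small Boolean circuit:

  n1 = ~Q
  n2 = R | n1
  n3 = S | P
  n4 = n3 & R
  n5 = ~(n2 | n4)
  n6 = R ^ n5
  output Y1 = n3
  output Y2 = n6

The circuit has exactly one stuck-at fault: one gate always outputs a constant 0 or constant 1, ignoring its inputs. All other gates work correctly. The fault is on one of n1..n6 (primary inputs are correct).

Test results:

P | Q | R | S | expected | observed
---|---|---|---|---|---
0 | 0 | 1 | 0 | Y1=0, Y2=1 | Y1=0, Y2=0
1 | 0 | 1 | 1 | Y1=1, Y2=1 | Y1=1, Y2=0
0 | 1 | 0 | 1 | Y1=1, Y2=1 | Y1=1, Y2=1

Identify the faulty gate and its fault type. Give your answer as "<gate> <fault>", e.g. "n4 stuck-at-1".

Fault-free values for test 1 (P=0, Q=0, R=1, S=0): n1=1, n2=1, n3=0, n4=0, n5=0, n6=1, giving Y1=0, Y2=1. Observed Y1=0, Y2=0.
Test 1: faults giving observed Y1=0, Y2=0 are {n2 stuck-at-0, n5 stuck-at-1, n6 stuck-at-0}.
Test 2 (P=1, Q=0, R=1, S=1): fault-free n1=1, n2=1, n3=1, n4=1, n5=0, n6=1 → Y1=1, Y2=1; observed Y1=1, Y2=0. Eliminates n2 stuck-at-0.
Test 3 (P=0, Q=1, R=0, S=1): fault-free n1=0, n2=0, n3=1, n4=0, n5=1, n6=1 → Y1=1, Y2=1; observed Y1=1, Y2=1. Eliminates n6 stuck-at-0.
Only n5 stuck-at-1 is consistent with every test.

n5 stuck-at-1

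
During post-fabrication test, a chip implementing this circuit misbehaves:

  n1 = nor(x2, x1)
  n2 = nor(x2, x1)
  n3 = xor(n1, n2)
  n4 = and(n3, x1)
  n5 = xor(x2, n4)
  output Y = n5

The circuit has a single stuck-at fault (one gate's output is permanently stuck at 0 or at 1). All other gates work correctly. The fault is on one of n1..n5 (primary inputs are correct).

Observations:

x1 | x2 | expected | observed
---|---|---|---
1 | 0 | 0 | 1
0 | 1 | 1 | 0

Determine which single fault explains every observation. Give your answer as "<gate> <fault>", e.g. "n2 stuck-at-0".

n4 stuck-at-1

Fault-free values for test 1 (x1=1, x2=0): n1=0, n2=0, n3=0, n4=0, n5=0, giving Y=0. Observed 1.
Test 1: faults giving observed 1 are {n1 stuck-at-1, n2 stuck-at-1, n3 stuck-at-1, n4 stuck-at-1, n5 stuck-at-1}.
Test 2 (x1=0, x2=1): fault-free n1=0, n2=0, n3=0, n4=0, n5=1 → 1; observed 0. Eliminates n1 stuck-at-1, n2 stuck-at-1, n3 stuck-at-1, n5 stuck-at-1.
Only n4 stuck-at-1 is consistent with every test.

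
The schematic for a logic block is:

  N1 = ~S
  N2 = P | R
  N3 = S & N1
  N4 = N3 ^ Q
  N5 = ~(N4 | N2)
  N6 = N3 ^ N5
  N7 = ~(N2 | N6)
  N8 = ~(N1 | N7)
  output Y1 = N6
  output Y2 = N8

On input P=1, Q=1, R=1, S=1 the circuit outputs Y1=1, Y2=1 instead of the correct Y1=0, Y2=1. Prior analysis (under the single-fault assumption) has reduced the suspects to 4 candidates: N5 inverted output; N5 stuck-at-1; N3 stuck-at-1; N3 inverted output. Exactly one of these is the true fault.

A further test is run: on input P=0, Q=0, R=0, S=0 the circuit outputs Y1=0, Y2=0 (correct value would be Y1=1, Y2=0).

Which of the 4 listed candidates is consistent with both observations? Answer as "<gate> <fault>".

Evaluate each candidate on input P=0, Q=0, R=0, S=0:
  N5 inverted output: N1=1, N2=0, N3=0, N4=0, N5=0 [inverted output], N6=0, N7=1, N8=0 → Y1=0, Y2=0 — matches
  N5 stuck-at-1: N1=1, N2=0, N3=0, N4=0, N5=1 [stuck-at-1], N6=1, N7=0, N8=0 → Y1=1, Y2=0 — eliminated
  N3 stuck-at-1: N1=1, N2=0, N3=1 [stuck-at-1], N4=1, N5=0, N6=1, N7=0, N8=0 → Y1=1, Y2=0 — eliminated
  N3 inverted output: N1=1, N2=0, N3=1 [inverted output], N4=1, N5=0, N6=1, N7=0, N8=0 → Y1=1, Y2=0 — eliminated
Only N5 inverted output reproduces the observed Y1=0, Y2=0.

N5 inverted output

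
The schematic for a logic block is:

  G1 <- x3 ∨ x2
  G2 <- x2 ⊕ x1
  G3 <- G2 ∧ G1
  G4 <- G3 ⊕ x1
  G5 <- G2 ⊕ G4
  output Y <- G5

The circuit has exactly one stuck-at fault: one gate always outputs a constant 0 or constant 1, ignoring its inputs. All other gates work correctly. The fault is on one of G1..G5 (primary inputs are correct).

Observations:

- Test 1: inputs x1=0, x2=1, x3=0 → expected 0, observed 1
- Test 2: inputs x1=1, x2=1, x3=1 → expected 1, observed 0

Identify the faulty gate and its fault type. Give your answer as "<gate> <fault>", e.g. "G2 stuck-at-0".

G4 stuck-at-0

Fault-free values for test 1 (x1=0, x2=1, x3=0): G1=1, G2=1, G3=1, G4=1, G5=0, giving Y=0. Observed 1.
Test 1: faults giving observed 1 are {G1 stuck-at-0, G3 stuck-at-0, G4 stuck-at-0, G5 stuck-at-1}.
Test 2 (x1=1, x2=1, x3=1): fault-free G1=1, G2=0, G3=0, G4=1, G5=1 → 1; observed 0. Eliminates G1 stuck-at-0, G3 stuck-at-0, G5 stuck-at-1.
Only G4 stuck-at-0 is consistent with every test.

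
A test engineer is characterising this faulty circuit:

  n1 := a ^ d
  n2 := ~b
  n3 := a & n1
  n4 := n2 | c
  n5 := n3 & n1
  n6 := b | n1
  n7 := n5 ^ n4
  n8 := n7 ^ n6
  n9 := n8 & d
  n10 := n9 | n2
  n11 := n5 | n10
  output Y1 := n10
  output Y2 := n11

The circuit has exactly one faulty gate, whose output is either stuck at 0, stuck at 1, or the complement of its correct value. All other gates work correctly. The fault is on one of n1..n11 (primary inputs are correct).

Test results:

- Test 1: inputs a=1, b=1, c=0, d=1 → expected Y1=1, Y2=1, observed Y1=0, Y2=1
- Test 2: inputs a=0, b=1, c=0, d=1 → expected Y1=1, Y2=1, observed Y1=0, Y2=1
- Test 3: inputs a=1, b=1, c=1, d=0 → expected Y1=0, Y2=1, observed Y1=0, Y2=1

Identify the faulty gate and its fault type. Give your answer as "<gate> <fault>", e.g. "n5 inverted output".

n5 stuck-at-1

Fault-free values for test 1 (a=1, b=1, c=0, d=1): n1=0, n2=0, n3=0, n4=0, n5=0, n6=1, n7=0, n8=1, n9=1, n10=1, n11=1, giving Y1=1, Y2=1. Observed Y1=0, Y2=1.
Test 1: faults giving observed Y1=0, Y2=1 are {n1 stuck-at-1, n1 inverted output, n5 stuck-at-1, n5 inverted output}.
Test 2 (a=0, b=1, c=0, d=1): fault-free n1=1, n2=0, n3=0, n4=0, n5=0, n6=1, n7=0, n8=1, n9=1, n10=1, n11=1 → Y1=1, Y2=1; observed Y1=0, Y2=1. Eliminates n1 stuck-at-1, n1 inverted output.
Test 3 (a=1, b=1, c=1, d=0): fault-free n1=1, n2=0, n3=1, n4=1, n5=1, n6=1, n7=0, n8=1, n9=0, n10=0, n11=1 → Y1=0, Y2=1; observed Y1=0, Y2=1. Eliminates n5 inverted output.
Only n5 stuck-at-1 is consistent with every test.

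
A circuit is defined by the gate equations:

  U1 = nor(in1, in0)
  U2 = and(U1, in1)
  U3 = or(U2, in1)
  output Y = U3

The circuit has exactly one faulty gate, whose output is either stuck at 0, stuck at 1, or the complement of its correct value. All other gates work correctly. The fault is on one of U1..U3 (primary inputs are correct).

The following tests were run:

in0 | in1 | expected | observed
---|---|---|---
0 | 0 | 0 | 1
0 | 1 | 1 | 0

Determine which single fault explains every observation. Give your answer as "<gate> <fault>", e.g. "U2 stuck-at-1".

U3 inverted output

Fault-free values for test 1 (in0=0, in1=0): U1=1, U2=0, U3=0, giving Y=0. Observed 1.
Test 1: faults giving observed 1 are {U2 stuck-at-1, U2 inverted output, U3 stuck-at-1, U3 inverted output}.
Test 2 (in0=0, in1=1): fault-free U1=0, U2=0, U3=1 → 1; observed 0. Eliminates U2 stuck-at-1, U2 inverted output, U3 stuck-at-1.
Only U3 inverted output is consistent with every test.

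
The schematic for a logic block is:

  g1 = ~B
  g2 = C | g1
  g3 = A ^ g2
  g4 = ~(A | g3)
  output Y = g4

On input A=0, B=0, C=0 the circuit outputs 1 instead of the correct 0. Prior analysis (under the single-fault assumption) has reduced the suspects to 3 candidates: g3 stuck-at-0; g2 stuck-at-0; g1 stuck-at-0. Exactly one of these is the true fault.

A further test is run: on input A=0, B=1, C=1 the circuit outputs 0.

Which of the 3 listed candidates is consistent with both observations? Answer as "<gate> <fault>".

g1 stuck-at-0

Evaluate each candidate on input A=0, B=1, C=1:
  g3 stuck-at-0: g1=0, g2=1, g3=0 [stuck-at-0], g4=1 → 1 — eliminated
  g2 stuck-at-0: g1=0, g2=0 [stuck-at-0], g3=0, g4=1 → 1 — eliminated
  g1 stuck-at-0: g1=0 [stuck-at-0], g2=1, g3=1, g4=0 → 0 — matches
Only g1 stuck-at-0 reproduces the observed 0.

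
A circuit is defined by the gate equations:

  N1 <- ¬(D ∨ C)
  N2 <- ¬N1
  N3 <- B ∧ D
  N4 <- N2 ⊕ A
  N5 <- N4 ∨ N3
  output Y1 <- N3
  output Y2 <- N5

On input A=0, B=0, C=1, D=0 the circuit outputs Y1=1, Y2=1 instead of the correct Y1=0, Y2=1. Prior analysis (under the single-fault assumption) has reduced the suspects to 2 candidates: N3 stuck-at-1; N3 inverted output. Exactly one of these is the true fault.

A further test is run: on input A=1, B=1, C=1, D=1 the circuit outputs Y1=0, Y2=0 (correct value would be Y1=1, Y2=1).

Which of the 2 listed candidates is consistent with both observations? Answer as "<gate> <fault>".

N3 inverted output

Evaluate each candidate on input A=1, B=1, C=1, D=1:
  N3 stuck-at-1: N1=0, N2=1, N3=1 [stuck-at-1], N4=0, N5=1 → Y1=1, Y2=1 — eliminated
  N3 inverted output: N1=0, N2=1, N3=0 [inverted output], N4=0, N5=0 → Y1=0, Y2=0 — matches
Only N3 inverted output reproduces the observed Y1=0, Y2=0.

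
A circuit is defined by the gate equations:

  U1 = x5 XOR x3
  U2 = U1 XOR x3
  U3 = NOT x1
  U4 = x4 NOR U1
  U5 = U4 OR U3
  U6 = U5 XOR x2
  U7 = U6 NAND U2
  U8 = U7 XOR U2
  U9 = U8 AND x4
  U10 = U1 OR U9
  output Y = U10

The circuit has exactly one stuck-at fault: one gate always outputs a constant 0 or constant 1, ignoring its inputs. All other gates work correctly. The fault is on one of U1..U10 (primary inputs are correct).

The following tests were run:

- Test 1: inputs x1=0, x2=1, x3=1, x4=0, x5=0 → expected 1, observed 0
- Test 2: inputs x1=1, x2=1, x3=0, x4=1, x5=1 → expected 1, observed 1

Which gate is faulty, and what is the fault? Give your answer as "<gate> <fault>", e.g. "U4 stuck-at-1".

U1 stuck-at-0

Fault-free values for test 1 (x1=0, x2=1, x3=1, x4=0, x5=0): U1=1, U2=0, U3=1, U4=0, U5=1, U6=0, U7=1, U8=1, U9=0, U10=1, giving Y=1. Observed 0.
Test 1: faults giving observed 0 are {U1 stuck-at-0, U10 stuck-at-0}.
Test 2 (x1=1, x2=1, x3=0, x4=1, x5=1): fault-free U1=1, U2=1, U3=0, U4=0, U5=0, U6=1, U7=0, U8=1, U9=1, U10=1 → 1; observed 1. Eliminates U10 stuck-at-0.
Only U1 stuck-at-0 is consistent with every test.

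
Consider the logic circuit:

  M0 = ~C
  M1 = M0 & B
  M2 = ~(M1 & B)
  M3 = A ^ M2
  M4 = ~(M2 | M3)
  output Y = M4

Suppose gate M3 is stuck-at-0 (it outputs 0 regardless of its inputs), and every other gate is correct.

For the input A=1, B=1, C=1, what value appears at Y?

0

Propagate with M3 forced: M0=0, M1=0, M2=1, M3=0 [stuck-at-0], M4=0.
So Y = 0. (Same as the fault-free value — the fault is masked on this input.)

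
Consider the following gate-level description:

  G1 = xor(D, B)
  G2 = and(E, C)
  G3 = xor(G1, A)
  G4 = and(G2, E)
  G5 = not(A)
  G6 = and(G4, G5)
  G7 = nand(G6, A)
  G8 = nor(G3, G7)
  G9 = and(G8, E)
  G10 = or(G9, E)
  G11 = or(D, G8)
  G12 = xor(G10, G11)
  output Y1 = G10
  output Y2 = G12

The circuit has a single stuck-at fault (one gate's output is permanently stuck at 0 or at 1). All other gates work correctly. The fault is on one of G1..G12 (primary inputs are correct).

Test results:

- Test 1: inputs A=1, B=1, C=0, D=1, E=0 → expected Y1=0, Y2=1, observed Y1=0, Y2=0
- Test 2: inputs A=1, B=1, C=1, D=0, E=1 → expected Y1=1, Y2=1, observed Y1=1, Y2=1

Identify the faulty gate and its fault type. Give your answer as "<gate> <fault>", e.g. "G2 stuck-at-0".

G11 stuck-at-0

Fault-free values for test 1 (A=1, B=1, C=0, D=1, E=0): G1=0, G2=0, G3=1, G4=0, G5=0, G6=0, G7=1, G8=0, G9=0, G10=0, G11=1, G12=1, giving Y1=0, Y2=1. Observed Y1=0, Y2=0.
Test 1: faults giving observed Y1=0, Y2=0 are {G11 stuck-at-0, G12 stuck-at-0}.
Test 2 (A=1, B=1, C=1, D=0, E=1): fault-free G1=1, G2=1, G3=0, G4=1, G5=0, G6=0, G7=1, G8=0, G9=0, G10=1, G11=0, G12=1 → Y1=1, Y2=1; observed Y1=1, Y2=1. Eliminates G12 stuck-at-0.
Only G11 stuck-at-0 is consistent with every test.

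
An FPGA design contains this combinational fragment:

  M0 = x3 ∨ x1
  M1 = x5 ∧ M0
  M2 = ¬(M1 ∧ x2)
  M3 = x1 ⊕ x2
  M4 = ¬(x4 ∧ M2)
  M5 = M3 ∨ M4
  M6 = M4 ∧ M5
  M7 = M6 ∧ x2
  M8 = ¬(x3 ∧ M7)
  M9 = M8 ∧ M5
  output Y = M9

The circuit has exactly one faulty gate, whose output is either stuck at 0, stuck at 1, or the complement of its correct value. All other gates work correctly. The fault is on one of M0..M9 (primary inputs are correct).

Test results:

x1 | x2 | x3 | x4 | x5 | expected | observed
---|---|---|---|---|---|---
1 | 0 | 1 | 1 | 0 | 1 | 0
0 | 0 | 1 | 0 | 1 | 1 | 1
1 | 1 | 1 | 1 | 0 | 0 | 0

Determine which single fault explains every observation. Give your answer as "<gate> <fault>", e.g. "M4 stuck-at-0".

Fault-free values for test 1 (x1=1, x2=0, x3=1, x4=1, x5=0): M0=1, M1=0, M2=1, M3=1, M4=0, M5=1, M6=0, M7=0, M8=1, M9=1, giving Y=1. Observed 0.
Test 1: faults giving observed 0 are {M3 stuck-at-0, M3 inverted output, M5 stuck-at-0, M5 inverted output, M7 stuck-at-1, M7 inverted output, M8 stuck-at-0, M8 inverted output, M9 stuck-at-0, M9 inverted output}.
Test 2 (x1=0, x2=0, x3=1, x4=0, x5=1): fault-free M0=1, M1=1, M2=1, M3=0, M4=1, M5=1, M6=1, M7=0, M8=1, M9=1 → 1; observed 1. Eliminates M5 stuck-at-0, M5 inverted output, M7 stuck-at-1, M7 inverted output, M8 stuck-at-0, M8 inverted output, M9 stuck-at-0, M9 inverted output.
Test 3 (x1=1, x2=1, x3=1, x4=1, x5=0): fault-free M0=1, M1=0, M2=1, M3=0, M4=0, M5=0, M6=0, M7=0, M8=1, M9=0 → 0; observed 0. Eliminates M3 inverted output.
Only M3 stuck-at-0 is consistent with every test.

M3 stuck-at-0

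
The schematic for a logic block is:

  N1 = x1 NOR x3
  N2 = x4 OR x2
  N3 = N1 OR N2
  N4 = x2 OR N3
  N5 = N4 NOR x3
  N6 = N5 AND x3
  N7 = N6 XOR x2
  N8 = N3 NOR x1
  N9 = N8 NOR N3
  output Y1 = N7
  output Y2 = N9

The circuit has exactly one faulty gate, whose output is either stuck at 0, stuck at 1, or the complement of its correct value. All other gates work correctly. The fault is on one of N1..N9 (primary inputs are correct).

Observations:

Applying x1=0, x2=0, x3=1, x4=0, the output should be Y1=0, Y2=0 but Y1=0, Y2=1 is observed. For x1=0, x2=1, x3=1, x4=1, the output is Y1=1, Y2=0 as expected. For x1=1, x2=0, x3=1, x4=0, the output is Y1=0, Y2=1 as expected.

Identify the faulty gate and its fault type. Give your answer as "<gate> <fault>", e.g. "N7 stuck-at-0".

Fault-free values for test 1 (x1=0, x2=0, x3=1, x4=0): N1=0, N2=0, N3=0, N4=0, N5=0, N6=0, N7=0, N8=1, N9=0, giving Y1=0, Y2=0. Observed Y1=0, Y2=1.
Test 1: faults giving observed Y1=0, Y2=1 are {N8 stuck-at-0, N8 inverted output, N9 stuck-at-1, N9 inverted output}.
Test 2 (x1=0, x2=1, x3=1, x4=1): fault-free N1=0, N2=1, N3=1, N4=1, N5=0, N6=0, N7=1, N8=0, N9=0 → Y1=1, Y2=0; observed Y1=1, Y2=0. Eliminates N9 stuck-at-1, N9 inverted output.
Test 3 (x1=1, x2=0, x3=1, x4=0): fault-free N1=0, N2=0, N3=0, N4=0, N5=0, N6=0, N7=0, N8=0, N9=1 → Y1=0, Y2=1; observed Y1=0, Y2=1. Eliminates N8 inverted output.
Only N8 stuck-at-0 is consistent with every test.

N8 stuck-at-0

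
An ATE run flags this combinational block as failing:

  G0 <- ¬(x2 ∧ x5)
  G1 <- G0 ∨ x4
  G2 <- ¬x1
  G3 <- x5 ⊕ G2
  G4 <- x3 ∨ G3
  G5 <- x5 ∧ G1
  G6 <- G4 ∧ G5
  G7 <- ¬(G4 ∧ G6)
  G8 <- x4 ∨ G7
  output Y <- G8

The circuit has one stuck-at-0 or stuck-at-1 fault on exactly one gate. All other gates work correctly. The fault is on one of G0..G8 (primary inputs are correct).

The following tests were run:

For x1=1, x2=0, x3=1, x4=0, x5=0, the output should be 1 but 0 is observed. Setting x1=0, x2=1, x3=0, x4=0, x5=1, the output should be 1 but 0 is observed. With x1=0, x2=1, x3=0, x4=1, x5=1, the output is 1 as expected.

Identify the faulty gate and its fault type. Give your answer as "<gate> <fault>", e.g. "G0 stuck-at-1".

Fault-free values for test 1 (x1=1, x2=0, x3=1, x4=0, x5=0): G0=1, G1=1, G2=0, G3=0, G4=1, G5=0, G6=0, G7=1, G8=1, giving Y=1. Observed 0.
Test 1: faults giving observed 0 are {G5 stuck-at-1, G6 stuck-at-1, G7 stuck-at-0, G8 stuck-at-0}.
Test 2 (x1=0, x2=1, x3=0, x4=0, x5=1): fault-free G0=0, G1=0, G2=1, G3=0, G4=0, G5=0, G6=0, G7=1, G8=1 → 1; observed 0. Eliminates G5 stuck-at-1, G6 stuck-at-1.
Test 3 (x1=0, x2=1, x3=0, x4=1, x5=1): fault-free G0=0, G1=1, G2=1, G3=0, G4=0, G5=1, G6=0, G7=1, G8=1 → 1; observed 1. Eliminates G8 stuck-at-0.
Only G7 stuck-at-0 is consistent with every test.

G7 stuck-at-0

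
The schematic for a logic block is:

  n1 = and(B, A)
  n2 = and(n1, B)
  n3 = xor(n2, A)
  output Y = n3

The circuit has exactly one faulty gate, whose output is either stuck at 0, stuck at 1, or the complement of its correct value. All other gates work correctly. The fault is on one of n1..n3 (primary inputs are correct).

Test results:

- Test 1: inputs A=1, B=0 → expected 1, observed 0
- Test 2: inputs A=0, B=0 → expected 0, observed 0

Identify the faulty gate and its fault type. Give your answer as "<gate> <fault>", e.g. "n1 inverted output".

Fault-free values for test 1 (A=1, B=0): n1=0, n2=0, n3=1, giving Y=1. Observed 0.
Test 1: faults giving observed 0 are {n2 stuck-at-1, n2 inverted output, n3 stuck-at-0, n3 inverted output}.
Test 2 (A=0, B=0): fault-free n1=0, n2=0, n3=0 → 0; observed 0. Eliminates n2 stuck-at-1, n2 inverted output, n3 inverted output.
Only n3 stuck-at-0 is consistent with every test.

n3 stuck-at-0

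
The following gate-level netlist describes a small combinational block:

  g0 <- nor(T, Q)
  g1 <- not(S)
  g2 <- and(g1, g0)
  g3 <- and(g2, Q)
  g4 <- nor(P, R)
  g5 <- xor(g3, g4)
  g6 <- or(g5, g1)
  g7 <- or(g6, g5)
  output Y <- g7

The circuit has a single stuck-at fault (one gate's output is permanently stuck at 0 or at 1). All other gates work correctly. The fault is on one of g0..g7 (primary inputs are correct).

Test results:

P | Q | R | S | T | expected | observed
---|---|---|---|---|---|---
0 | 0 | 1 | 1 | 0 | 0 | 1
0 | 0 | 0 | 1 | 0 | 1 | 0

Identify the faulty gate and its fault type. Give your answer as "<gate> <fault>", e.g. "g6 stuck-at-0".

g3 stuck-at-1

Fault-free values for test 1 (P=0, Q=0, R=1, S=1, T=0): g0=1, g1=0, g2=0, g3=0, g4=0, g5=0, g6=0, g7=0, giving Y=0. Observed 1.
Test 1: faults giving observed 1 are {g1 stuck-at-1, g3 stuck-at-1, g4 stuck-at-1, g5 stuck-at-1, g6 stuck-at-1, g7 stuck-at-1}.
Test 2 (P=0, Q=0, R=0, S=1, T=0): fault-free g0=1, g1=0, g2=0, g3=0, g4=1, g5=1, g6=1, g7=1 → 1; observed 0. Eliminates g1 stuck-at-1, g4 stuck-at-1, g5 stuck-at-1, g6 stuck-at-1, g7 stuck-at-1.
Only g3 stuck-at-1 is consistent with every test.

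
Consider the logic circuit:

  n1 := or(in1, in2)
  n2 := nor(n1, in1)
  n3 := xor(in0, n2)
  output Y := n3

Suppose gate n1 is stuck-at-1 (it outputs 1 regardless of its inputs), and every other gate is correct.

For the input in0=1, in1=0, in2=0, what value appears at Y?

Propagate with n1 forced: n1=1 [stuck-at-1], n2=0, n3=1.
So Y = 1. (Without the fault it would be 0.)

1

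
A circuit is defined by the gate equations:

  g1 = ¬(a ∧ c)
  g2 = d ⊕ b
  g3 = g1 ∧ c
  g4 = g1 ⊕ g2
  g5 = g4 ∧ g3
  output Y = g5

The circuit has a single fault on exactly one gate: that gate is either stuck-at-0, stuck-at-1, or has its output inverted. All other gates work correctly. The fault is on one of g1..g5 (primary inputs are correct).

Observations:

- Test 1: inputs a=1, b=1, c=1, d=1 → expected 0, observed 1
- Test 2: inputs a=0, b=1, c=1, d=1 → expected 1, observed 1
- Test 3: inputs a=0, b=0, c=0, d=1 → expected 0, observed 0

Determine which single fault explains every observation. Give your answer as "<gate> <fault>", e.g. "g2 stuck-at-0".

Fault-free values for test 1 (a=1, b=1, c=1, d=1): g1=0, g2=0, g3=0, g4=0, g5=0, giving Y=0. Observed 1.
Test 1: faults giving observed 1 are {g1 stuck-at-1, g1 inverted output, g5 stuck-at-1, g5 inverted output}.
Test 2 (a=0, b=1, c=1, d=1): fault-free g1=1, g2=0, g3=1, g4=1, g5=1 → 1; observed 1. Eliminates g1 inverted output, g5 inverted output.
Test 3 (a=0, b=0, c=0, d=1): fault-free g1=1, g2=1, g3=0, g4=0, g5=0 → 0; observed 0. Eliminates g5 stuck-at-1.
Only g1 stuck-at-1 is consistent with every test.

g1 stuck-at-1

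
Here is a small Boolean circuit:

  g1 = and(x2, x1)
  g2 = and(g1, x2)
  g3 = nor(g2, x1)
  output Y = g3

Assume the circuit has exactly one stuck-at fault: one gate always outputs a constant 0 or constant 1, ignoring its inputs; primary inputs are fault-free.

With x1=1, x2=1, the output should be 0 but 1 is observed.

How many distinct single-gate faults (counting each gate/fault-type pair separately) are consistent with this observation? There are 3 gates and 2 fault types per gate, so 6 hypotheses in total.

Fault-free: g1=1, g2=1, g3=0 → 0. Observed 1.
  g1 stuck-at-0: output 0 ✗
  g1 stuck-at-1: output 0 ✗
  g2 stuck-at-0: output 0 ✗
  g2 stuck-at-1: output 0 ✗
  g3 stuck-at-0: output 0 ✗
  g3 stuck-at-1: output 1 ✓
Consistent faults: {g3 stuck-at-1} — 1 in all.

1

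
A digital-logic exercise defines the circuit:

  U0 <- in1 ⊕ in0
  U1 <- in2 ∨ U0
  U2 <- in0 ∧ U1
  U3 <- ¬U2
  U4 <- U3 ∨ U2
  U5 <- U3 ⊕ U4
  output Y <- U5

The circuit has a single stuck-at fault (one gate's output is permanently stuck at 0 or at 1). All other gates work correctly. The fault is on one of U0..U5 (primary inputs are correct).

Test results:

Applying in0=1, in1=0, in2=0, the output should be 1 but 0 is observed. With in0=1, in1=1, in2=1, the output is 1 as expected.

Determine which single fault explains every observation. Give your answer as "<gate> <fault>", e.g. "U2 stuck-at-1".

Fault-free values for test 1 (in0=1, in1=0, in2=0): U0=1, U1=1, U2=1, U3=0, U4=1, U5=1, giving Y=1. Observed 0.
Test 1: faults giving observed 0 are {U0 stuck-at-0, U1 stuck-at-0, U2 stuck-at-0, U3 stuck-at-1, U4 stuck-at-0, U5 stuck-at-0}.
Test 2 (in0=1, in1=1, in2=1): fault-free U0=0, U1=1, U2=1, U3=0, U4=1, U5=1 → 1; observed 1. Eliminates U1 stuck-at-0, U2 stuck-at-0, U3 stuck-at-1, U4 stuck-at-0, U5 stuck-at-0.
Only U0 stuck-at-0 is consistent with every test.

U0 stuck-at-0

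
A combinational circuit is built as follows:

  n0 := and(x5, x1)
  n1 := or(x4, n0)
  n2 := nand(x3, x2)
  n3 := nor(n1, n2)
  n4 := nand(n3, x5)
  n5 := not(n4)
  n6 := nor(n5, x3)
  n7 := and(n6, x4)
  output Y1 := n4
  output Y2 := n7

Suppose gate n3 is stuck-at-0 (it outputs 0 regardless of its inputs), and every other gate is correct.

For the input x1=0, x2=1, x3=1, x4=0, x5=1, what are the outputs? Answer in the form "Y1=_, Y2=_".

Y1=1, Y2=0

Propagate with n3 forced: n0=0, n1=0, n2=0, n3=0 [stuck-at-0], n4=1, n5=0, n6=0, n7=0.
So the outputs are Y1=1, Y2=0. (Without the fault they would be Y1=0, Y2=0.)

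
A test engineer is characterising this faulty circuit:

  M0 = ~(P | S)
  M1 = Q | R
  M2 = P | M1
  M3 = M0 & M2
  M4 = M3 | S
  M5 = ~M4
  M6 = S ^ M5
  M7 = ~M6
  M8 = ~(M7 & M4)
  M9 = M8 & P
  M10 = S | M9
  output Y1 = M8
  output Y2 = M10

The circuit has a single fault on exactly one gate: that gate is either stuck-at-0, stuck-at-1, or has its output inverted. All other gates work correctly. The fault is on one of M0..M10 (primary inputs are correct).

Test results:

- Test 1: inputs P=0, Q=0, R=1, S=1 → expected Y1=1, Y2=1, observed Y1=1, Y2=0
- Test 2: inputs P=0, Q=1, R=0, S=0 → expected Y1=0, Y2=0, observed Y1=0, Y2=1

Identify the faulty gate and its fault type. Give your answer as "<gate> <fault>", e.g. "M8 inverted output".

M10 inverted output

Fault-free values for test 1 (P=0, Q=0, R=1, S=1): M0=0, M1=1, M2=1, M3=0, M4=1, M5=0, M6=1, M7=0, M8=1, M9=0, M10=1, giving Y1=1, Y2=1. Observed Y1=1, Y2=0.
Test 1: faults giving observed Y1=1, Y2=0 are {M10 stuck-at-0, M10 inverted output}.
Test 2 (P=0, Q=1, R=0, S=0): fault-free M0=1, M1=1, M2=1, M3=1, M4=1, M5=0, M6=0, M7=1, M8=0, M9=0, M10=0 → Y1=0, Y2=0; observed Y1=0, Y2=1. Eliminates M10 stuck-at-0.
Only M10 inverted output is consistent with every test.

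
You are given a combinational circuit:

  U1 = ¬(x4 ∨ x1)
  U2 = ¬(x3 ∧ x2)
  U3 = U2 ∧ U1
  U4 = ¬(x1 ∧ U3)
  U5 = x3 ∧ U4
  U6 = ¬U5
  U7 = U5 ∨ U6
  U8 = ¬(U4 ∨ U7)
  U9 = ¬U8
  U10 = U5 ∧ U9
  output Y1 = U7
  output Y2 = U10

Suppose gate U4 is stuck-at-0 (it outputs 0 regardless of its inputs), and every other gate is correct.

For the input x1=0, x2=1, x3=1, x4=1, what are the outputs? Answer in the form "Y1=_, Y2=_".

Y1=1, Y2=0

Propagate with U4 forced: U1=0, U2=0, U3=0, U4=0 [stuck-at-0], U5=0, U6=1, U7=1, U8=0, U9=1, U10=0.
So the outputs are Y1=1, Y2=0. (Without the fault they would be Y1=1, Y2=1.)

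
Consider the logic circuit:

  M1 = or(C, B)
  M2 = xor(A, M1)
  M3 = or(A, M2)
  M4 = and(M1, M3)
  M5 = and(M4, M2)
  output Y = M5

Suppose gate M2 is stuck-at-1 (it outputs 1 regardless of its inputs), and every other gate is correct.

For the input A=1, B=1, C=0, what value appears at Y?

1

Propagate with M2 forced: M1=1, M2=1 [stuck-at-1], M3=1, M4=1, M5=1.
So Y = 1. (Without the fault it would be 0.)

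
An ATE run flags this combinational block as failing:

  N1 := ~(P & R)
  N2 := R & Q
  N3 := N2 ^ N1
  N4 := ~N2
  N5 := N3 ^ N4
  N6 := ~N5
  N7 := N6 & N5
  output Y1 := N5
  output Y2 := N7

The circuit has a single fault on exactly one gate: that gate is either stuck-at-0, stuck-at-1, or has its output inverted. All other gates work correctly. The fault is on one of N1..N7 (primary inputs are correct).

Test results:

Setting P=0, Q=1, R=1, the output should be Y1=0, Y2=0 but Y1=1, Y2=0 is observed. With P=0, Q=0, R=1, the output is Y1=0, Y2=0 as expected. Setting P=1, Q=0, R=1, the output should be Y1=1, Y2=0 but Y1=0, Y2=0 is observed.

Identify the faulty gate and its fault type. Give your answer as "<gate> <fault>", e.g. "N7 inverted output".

Fault-free values for test 1 (P=0, Q=1, R=1): N1=1, N2=1, N3=0, N4=0, N5=0, N6=1, N7=0, giving Y1=0, Y2=0. Observed Y1=1, Y2=0.
Test 1: faults giving observed Y1=1, Y2=0 are {N1 stuck-at-0, N1 inverted output, N3 stuck-at-1, N3 inverted output, N4 stuck-at-1, N4 inverted output, N5 stuck-at-1, N5 inverted output}.
Test 2 (P=0, Q=0, R=1): fault-free N1=1, N2=0, N3=1, N4=1, N5=0, N6=1, N7=0 → Y1=0, Y2=0; observed Y1=0, Y2=0. Eliminates N1 stuck-at-0, N1 inverted output, N3 inverted output, N4 inverted output, N5 stuck-at-1, N5 inverted output.
Test 3 (P=1, Q=0, R=1): fault-free N1=0, N2=0, N3=0, N4=1, N5=1, N6=0, N7=0 → Y1=1, Y2=0; observed Y1=0, Y2=0. Eliminates N4 stuck-at-1.
Only N3 stuck-at-1 is consistent with every test.

N3 stuck-at-1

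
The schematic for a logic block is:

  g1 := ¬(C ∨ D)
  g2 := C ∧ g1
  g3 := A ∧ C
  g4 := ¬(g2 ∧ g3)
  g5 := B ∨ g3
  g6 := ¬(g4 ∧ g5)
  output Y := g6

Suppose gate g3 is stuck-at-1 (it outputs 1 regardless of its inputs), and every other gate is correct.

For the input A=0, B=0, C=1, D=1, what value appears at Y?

0

Propagate with g3 forced: g1=0, g2=0, g3=1 [stuck-at-1], g4=1, g5=1, g6=0.
So Y = 0. (Without the fault it would be 1.)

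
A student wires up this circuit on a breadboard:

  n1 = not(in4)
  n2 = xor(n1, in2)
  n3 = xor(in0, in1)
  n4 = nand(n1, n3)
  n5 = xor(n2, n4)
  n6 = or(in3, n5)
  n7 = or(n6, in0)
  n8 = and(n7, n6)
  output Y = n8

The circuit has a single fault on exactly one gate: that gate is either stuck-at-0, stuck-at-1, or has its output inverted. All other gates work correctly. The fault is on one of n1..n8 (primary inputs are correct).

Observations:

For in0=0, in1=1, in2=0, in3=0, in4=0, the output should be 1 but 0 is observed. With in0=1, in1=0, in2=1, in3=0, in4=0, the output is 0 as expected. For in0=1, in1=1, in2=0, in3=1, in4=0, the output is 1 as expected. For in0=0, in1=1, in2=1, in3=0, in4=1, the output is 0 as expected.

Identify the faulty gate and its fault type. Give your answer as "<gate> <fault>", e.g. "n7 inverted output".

Fault-free values for test 1 (in0=0, in1=1, in2=0, in3=0, in4=0): n1=1, n2=1, n3=1, n4=0, n5=1, n6=1, n7=1, n8=1, giving Y=1. Observed 0.
Test 1: faults giving observed 0 are {n2 stuck-at-0, n2 inverted output, n3 stuck-at-0, n3 inverted output, n4 stuck-at-1, n4 inverted output, n5 stuck-at-0, n5 inverted output, n6 stuck-at-0, n6 inverted output, n7 stuck-at-0, n7 inverted output, n8 stuck-at-0, n8 inverted output}.
Test 2 (in0=1, in1=0, in2=1, in3=0, in4=0): fault-free n1=1, n2=0, n3=1, n4=0, n5=0, n6=0, n7=1, n8=0 → 0; observed 0. Eliminates n2 inverted output, n3 stuck-at-0, n3 inverted output, n4 stuck-at-1, n4 inverted output, n5 inverted output, n6 inverted output, n8 inverted output.
Test 3 (in0=1, in1=1, in2=0, in3=1, in4=0): fault-free n1=1, n2=1, n3=0, n4=1, n5=0, n6=1, n7=1, n8=1 → 1; observed 1. Eliminates n6 stuck-at-0, n7 stuck-at-0, n7 inverted output, n8 stuck-at-0.
Test 4 (in0=0, in1=1, in2=1, in3=0, in4=1): fault-free n1=0, n2=1, n3=1, n4=1, n5=0, n6=0, n7=0, n8=0 → 0; observed 0. Eliminates n2 stuck-at-0.
Only n5 stuck-at-0 is consistent with every test.

n5 stuck-at-0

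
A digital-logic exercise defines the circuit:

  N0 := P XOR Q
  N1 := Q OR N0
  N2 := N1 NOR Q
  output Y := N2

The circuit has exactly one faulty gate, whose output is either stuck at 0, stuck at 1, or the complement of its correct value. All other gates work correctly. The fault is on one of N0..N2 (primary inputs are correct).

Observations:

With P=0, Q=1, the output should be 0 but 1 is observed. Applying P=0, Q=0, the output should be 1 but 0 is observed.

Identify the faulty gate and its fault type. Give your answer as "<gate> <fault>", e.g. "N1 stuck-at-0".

N2 inverted output

Fault-free values for test 1 (P=0, Q=1): N0=1, N1=1, N2=0, giving Y=0. Observed 1.
Test 1: faults giving observed 1 are {N2 stuck-at-1, N2 inverted output}.
Test 2 (P=0, Q=0): fault-free N0=0, N1=0, N2=1 → 1; observed 0. Eliminates N2 stuck-at-1.
Only N2 inverted output is consistent with every test.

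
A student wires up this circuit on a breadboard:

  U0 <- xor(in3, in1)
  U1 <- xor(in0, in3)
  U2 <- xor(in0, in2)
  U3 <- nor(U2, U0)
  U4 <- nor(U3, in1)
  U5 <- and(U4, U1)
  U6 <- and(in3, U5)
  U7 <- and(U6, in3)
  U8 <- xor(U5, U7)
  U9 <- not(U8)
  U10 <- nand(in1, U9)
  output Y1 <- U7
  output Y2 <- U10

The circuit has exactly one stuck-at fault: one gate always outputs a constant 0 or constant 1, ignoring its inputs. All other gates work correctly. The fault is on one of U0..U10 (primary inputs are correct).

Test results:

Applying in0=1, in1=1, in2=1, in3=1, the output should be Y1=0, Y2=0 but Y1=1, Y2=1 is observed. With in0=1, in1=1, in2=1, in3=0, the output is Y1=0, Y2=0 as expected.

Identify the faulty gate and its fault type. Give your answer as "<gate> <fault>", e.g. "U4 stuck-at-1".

U6 stuck-at-1

Fault-free values for test 1 (in0=1, in1=1, in2=1, in3=1): U0=0, U1=0, U2=0, U3=1, U4=0, U5=0, U6=0, U7=0, U8=0, U9=1, U10=0, giving Y1=0, Y2=0. Observed Y1=1, Y2=1.
Test 1: faults giving observed Y1=1, Y2=1 are {U6 stuck-at-1, U7 stuck-at-1}.
Test 2 (in0=1, in1=1, in2=1, in3=0): fault-free U0=1, U1=1, U2=0, U3=0, U4=0, U5=0, U6=0, U7=0, U8=0, U9=1, U10=0 → Y1=0, Y2=0; observed Y1=0, Y2=0. Eliminates U7 stuck-at-1.
Only U6 stuck-at-1 is consistent with every test.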